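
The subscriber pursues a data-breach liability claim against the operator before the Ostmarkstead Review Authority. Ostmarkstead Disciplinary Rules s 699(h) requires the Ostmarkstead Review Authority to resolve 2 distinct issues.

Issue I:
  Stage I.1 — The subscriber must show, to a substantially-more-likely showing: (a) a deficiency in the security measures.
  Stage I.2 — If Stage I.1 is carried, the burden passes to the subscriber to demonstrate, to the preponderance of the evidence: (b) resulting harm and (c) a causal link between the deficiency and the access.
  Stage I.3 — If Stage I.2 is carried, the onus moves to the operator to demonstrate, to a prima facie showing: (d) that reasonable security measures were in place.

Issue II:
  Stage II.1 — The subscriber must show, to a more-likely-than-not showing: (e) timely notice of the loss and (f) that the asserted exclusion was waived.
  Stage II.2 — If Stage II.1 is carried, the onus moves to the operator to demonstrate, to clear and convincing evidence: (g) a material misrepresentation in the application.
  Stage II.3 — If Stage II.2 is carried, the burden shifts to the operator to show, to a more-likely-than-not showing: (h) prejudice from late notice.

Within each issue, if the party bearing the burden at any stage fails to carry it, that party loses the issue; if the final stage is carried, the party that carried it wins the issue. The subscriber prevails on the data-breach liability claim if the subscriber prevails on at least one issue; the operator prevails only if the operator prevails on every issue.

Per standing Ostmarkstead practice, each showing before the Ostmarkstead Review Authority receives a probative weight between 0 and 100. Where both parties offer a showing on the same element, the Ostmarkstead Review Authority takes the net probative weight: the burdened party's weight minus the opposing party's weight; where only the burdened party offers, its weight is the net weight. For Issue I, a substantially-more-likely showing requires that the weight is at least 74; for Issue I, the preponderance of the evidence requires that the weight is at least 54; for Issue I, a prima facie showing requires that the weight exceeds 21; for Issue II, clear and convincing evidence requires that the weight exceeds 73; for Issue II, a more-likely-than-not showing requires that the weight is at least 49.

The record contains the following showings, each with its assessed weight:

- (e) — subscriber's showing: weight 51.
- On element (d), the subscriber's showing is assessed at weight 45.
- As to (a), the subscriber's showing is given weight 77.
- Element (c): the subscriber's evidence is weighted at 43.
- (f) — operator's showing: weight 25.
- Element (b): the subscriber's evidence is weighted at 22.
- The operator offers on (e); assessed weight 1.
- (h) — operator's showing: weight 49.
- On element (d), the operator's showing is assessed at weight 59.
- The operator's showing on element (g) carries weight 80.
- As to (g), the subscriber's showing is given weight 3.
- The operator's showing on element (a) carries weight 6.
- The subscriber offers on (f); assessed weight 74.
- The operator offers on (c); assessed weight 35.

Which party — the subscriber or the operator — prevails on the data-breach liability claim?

operator

— Issue I —
Stage I.1 (subscriber, a substantially-more-likely showing, weight is at least 74): (a) net 77−6=71 < 74 — fails.
  The subscriber does not carry Stage I.1.
So the operator prevails on this issue.
— Issue II —
At Stage II.1 the subscriber must meet a more-likely-than-not showing (weight is at least 49): on (e) the weight is 51 less the opposing 1 gives net 50, which does reach 49, so (e) meets the standard; on (f) the weight is 74 less the opposing 25 gives net 49, which does reach 49, so (f) meets the standard.
  All elements met. The burden passes to the operator.
At Stage II.2 the operator must meet clear and convincing evidence (weight exceeds 73): on (g) the weight is 80 less the opposing 3 gives net 77, which does exceed 73, so (g) meets the standard.
  Stage II.2 carried; the burden remains with the operator.
At Stage II.3 the operator must meet a more-likely-than-not showing (weight is at least 49): on (h) the weight is 49, ≥ 49, so (h) meets the standard.
  Stage II.3 carried; the final stage is satisfied.
With every stage satisfied, the operator prevails on this issue.
Per-issue: Issue I → operator; Issue II → operator. The subscriber must prevail on at least one issue; overall, the operator prevails.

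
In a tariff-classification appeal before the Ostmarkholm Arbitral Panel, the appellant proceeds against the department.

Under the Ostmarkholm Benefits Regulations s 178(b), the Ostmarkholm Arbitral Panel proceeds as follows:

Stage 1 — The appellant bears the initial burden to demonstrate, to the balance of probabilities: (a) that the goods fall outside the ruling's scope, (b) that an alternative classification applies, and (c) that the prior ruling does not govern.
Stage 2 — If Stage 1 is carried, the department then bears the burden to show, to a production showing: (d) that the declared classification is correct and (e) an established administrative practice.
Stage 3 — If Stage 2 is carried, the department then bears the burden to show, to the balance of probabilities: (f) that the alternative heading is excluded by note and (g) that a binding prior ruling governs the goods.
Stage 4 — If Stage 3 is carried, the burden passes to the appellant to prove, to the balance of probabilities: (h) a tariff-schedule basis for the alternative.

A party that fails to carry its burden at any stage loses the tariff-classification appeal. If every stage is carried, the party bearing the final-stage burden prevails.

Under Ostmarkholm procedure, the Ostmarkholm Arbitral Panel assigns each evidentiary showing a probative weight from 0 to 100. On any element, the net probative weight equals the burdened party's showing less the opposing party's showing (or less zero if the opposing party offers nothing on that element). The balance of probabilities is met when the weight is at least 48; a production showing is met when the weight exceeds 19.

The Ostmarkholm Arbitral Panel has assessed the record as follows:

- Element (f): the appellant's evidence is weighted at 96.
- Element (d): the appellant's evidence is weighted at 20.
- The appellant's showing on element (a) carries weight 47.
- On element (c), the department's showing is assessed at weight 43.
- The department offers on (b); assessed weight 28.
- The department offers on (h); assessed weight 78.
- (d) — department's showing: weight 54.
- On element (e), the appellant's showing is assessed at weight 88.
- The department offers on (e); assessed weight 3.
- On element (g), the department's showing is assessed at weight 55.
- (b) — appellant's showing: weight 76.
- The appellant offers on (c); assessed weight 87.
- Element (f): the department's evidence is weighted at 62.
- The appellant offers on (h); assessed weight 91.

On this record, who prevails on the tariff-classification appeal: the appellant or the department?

department

At Stage 1 the appellant must meet the balance of probabilities (weight is at least 48): on (a) the weight is 47, which does not reach 48, so (a) does not meet the standard; on (b) the weight is 76 less the opposing 28 gives net 48, ≥ 48, so (b) meets the standard; on (c) the weight is 87 less the opposing 43 gives net 44, < 48, so (c) does not meet the standard.
  Stage 1 not carried; the appellant fails its burden.
The analysis ends at Stage 1; the department prevails.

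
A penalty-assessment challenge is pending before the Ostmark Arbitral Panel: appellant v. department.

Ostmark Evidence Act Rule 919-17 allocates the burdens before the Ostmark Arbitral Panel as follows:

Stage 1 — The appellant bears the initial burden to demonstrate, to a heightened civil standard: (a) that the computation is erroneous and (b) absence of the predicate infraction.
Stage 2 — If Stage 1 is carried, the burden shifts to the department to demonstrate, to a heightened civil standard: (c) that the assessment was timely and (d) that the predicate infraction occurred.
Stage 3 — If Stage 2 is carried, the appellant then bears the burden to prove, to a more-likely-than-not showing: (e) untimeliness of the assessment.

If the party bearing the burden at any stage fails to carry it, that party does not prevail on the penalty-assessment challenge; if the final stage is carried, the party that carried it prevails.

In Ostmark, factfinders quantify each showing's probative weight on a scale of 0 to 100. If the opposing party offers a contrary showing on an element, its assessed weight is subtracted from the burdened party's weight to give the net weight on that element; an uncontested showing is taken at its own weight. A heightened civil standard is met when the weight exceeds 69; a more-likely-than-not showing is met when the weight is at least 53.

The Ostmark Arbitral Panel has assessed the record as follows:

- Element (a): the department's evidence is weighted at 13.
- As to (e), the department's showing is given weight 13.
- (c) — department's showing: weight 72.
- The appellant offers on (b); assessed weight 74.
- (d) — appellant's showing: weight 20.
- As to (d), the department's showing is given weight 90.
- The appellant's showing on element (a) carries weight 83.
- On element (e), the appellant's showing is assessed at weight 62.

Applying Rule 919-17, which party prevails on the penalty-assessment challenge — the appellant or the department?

department

Stage 1 — burden on appellant; standard: a heightened civil standard (weight exceeds 69).
    (a): 83 − 13 = 70 > 69 [met]
    (b): 74 > 69 [met]
  All elements met. The burden passes to the department.
Stage 2 — burden on department; standard: a heightened civil standard (weight exceeds 69).
    (c): 72 > 69 [met]
    (d): 90 − 20 = 70 > 69 [met]
  Stage 2 is satisfied; the onus moves to the appellant.
Stage 3 — burden on appellant; standard: a more-likely-than-not showing (weight is at least 53).
    (e): 62 − 13 = 49 < 53 [not met]
  The appellant does not carry Stage 3.
The department prevails.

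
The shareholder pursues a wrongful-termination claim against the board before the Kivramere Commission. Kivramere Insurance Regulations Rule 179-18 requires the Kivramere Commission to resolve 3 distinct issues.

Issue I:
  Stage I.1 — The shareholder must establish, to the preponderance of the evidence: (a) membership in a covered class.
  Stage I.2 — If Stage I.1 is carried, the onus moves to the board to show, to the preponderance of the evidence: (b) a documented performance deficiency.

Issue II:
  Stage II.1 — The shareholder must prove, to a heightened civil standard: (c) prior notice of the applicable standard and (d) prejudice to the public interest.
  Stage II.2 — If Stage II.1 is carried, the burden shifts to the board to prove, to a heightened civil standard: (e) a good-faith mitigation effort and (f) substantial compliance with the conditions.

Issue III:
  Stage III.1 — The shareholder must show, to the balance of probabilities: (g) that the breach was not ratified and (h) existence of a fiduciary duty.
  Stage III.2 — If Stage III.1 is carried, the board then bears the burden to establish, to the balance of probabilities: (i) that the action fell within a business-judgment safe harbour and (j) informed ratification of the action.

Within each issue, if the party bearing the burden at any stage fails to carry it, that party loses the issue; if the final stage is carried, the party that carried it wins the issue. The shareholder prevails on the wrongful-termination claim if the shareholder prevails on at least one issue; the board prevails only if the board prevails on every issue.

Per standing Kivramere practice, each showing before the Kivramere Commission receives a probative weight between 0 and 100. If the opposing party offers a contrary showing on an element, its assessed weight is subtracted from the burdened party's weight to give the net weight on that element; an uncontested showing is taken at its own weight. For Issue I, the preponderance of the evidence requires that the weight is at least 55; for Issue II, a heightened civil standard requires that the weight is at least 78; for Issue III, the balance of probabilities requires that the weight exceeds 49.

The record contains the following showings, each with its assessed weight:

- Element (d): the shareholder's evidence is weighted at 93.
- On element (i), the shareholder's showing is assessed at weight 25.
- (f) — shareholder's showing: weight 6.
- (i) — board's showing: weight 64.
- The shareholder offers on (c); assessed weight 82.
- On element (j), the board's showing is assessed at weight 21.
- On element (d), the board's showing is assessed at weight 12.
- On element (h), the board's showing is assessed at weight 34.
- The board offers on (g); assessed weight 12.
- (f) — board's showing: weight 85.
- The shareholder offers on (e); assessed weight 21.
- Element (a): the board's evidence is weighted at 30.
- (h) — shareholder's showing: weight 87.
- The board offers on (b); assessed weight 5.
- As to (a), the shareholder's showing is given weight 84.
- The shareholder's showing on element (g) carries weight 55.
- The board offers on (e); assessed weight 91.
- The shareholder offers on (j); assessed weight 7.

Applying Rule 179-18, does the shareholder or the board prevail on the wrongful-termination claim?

shareholder

— Issue I —
Stage I.1 — burden on shareholder; standard: the preponderance of the evidence (weight is at least 55).
    (a): 84 − 30 = 54 < 55 [not met]
  Stage I.1 not carried; the shareholder fails its burden.
The analysis ends at Stage I.1; the board prevails on this issue.
— Issue II —
Stage II.1 (shareholder, a heightened civil standard, weight is at least 78): (c) 82 ≥ 78 — meets; (d) net 93−12=81 ≥ 78 — meets.
  Stage II.1 carried; the burden shifts to the board.
Stage II.2 (board, a heightened civil standard, weight is at least 78): (e) net 91−21=70 < 78 — fails; (f) net 85−6=79 ≥ 78 — meets.
  The board does not carry Stage II.2.
The analysis ends at Stage II.2; the shareholder prevails on this issue.
— Issue III —
At Stage III.1 the shareholder must meet the balance of probabilities (weight exceeds 49): on (g) the weight is 55 less the opposing 12 gives net 43, ≤ 49, so (g) does not meet the standard; on (h) the weight is 87 less the opposing 34 gives net 53, > 49, so (h) meets the standard.
  Stage III.1 not carried; the shareholder fails its burden.
So the board prevails on this issue.
Per-issue: Issue I → board; Issue II → shareholder; Issue III → board. The shareholder must prevail on at least one issue; overall, the shareholder prevails.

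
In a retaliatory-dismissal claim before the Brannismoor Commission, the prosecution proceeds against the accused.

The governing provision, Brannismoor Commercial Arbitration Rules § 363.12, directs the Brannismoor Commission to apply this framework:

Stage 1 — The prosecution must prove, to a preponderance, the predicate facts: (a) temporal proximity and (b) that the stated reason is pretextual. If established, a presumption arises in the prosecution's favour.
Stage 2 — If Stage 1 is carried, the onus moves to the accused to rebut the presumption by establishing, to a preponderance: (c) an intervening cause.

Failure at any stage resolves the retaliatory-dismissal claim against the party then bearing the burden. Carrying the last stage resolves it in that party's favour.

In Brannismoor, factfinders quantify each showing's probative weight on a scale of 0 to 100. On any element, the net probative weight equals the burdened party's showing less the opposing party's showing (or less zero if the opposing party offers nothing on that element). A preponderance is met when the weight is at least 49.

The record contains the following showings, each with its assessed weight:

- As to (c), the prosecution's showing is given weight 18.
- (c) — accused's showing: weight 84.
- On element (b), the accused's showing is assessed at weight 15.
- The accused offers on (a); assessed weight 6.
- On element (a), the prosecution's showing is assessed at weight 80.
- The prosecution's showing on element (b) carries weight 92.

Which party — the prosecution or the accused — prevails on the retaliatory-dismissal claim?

accused

Stage 1 (prosecution, a preponderance, weight is at least 49): (a) net 80−6=74 ≥ 49 — meets; (b) net 92−15=77 ≥ 49 — meets.
  The prosecution carries Stage 1; the accused now bears the burden.
Stage 2 (accused, a preponderance, weight is at least 49): (c) net 84−18=66 ≥ 49 — meets.
  Stage 2 carried; the final stage is satisfied.
All stages carried — the accused prevails.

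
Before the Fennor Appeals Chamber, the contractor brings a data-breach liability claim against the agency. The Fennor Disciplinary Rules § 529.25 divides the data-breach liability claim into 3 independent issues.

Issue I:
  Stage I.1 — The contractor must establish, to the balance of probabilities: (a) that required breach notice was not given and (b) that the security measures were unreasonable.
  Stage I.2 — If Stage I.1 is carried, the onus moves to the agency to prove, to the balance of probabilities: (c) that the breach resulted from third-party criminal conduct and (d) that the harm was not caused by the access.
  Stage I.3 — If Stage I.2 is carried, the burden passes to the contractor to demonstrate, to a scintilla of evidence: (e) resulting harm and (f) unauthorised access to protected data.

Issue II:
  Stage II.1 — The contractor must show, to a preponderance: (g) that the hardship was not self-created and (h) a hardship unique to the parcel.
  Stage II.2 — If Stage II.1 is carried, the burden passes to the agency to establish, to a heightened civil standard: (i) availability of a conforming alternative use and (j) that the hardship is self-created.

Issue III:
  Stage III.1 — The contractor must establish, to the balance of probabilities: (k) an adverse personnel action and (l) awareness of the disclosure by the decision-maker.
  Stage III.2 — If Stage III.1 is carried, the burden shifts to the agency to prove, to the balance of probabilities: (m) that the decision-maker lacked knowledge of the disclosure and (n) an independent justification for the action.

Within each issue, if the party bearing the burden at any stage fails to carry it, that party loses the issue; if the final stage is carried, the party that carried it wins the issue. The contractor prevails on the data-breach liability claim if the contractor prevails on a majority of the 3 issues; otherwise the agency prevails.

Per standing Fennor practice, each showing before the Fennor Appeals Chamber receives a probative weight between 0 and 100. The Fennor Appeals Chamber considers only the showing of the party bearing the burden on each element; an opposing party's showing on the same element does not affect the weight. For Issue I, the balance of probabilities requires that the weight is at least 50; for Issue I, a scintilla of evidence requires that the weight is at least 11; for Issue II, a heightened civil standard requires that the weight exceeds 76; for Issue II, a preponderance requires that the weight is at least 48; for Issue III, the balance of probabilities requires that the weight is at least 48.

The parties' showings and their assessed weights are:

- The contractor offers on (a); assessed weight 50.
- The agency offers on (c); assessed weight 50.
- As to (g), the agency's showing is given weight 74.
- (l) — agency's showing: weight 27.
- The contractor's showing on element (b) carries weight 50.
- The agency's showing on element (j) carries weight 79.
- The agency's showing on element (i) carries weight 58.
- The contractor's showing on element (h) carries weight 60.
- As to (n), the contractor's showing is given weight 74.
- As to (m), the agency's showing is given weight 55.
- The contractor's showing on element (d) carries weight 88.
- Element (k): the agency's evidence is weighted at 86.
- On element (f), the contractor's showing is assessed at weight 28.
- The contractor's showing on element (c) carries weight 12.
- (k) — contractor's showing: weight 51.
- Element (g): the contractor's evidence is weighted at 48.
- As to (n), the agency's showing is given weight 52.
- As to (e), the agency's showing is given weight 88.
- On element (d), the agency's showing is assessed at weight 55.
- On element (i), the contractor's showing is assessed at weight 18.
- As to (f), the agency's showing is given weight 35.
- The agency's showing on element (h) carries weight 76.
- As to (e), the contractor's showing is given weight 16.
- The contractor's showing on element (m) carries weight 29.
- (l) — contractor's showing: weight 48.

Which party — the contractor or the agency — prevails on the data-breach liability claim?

contractor

— Issue I —
At Stage I.1 the contractor must meet the balance of probabilities (weight is at least 50): on (a) the weight is 50, ≥ 50, so (a) meets the standard; on (b) the weight is 50, which does reach 50, so (b) meets the standard.
  The contractor carries Stage I.1; the agency now bears the burden.
At Stage I.2 the agency must meet the balance of probabilities (weight is at least 50): on (c) the weight is 50 (the contractor's 12 is given no effect), which does reach 50, so (c) meets the standard; on (d) the weight is 55 (the contractor's 88 is given no effect), which does reach 50, so (d) meets the standard.
  Stage I.2 carried; the burden shifts to the contractor.
At Stage I.3 the contractor must meet a scintilla of evidence (weight is at least 11): on (e) the weight is 16 (the agency's 88 is given no effect), which does reach 11, so (e) meets the standard; on (f) the weight is 28 (the agency's 35 is given no effect), ≥ 11, so (f) meets the standard.
  The contractor carries the last stage.
With every stage satisfied, the contractor prevails on this issue.
— Issue II —
Stage II.1 (contractor, a preponderance, weight is at least 48): (g) 48 (agency's 74 disregarded) ≥ 48 — meets; (h) 60 (agency's 76 disregarded) ≥ 48 — meets.
  Stage II.1 carried; the burden shifts to the agency.
Stage II.2 (agency, a heightened civil standard, weight exceeds 76): (i) 58 (contractor's 18 disregarded) ≤ 76 — fails; (j) 79 > 76 — meets.
  Stage II.2 not carried; the agency fails its burden.
The analysis ends at Stage II.2; the contractor prevails on this issue.
— Issue III —
Stage III.1 (contractor, the balance of probabilities, weight is at least 48): (k) 51 (agency's 86 disregarded) ≥ 48 — meets; (l) 48 (agency's 27 disregarded) ≥ 48 — meets.
  Stage III.1 carried; the burden shifts to the agency.
Stage III.2 (agency, the balance of probabilities, weight is at least 48): (m) 55 (contractor's 29 disregarded) ≥ 48 — meets; (n) 52 (contractor's 74 disregarded) ≥ 48 — meets.
  Stage III.2 carried; the final stage is satisfied.
With every stage satisfied, the agency prevails on this issue.
Per-issue: Issue I → contractor; Issue II → contractor; Issue III → agency. The contractor must prevail on a majority of issues; overall, the contractor prevails.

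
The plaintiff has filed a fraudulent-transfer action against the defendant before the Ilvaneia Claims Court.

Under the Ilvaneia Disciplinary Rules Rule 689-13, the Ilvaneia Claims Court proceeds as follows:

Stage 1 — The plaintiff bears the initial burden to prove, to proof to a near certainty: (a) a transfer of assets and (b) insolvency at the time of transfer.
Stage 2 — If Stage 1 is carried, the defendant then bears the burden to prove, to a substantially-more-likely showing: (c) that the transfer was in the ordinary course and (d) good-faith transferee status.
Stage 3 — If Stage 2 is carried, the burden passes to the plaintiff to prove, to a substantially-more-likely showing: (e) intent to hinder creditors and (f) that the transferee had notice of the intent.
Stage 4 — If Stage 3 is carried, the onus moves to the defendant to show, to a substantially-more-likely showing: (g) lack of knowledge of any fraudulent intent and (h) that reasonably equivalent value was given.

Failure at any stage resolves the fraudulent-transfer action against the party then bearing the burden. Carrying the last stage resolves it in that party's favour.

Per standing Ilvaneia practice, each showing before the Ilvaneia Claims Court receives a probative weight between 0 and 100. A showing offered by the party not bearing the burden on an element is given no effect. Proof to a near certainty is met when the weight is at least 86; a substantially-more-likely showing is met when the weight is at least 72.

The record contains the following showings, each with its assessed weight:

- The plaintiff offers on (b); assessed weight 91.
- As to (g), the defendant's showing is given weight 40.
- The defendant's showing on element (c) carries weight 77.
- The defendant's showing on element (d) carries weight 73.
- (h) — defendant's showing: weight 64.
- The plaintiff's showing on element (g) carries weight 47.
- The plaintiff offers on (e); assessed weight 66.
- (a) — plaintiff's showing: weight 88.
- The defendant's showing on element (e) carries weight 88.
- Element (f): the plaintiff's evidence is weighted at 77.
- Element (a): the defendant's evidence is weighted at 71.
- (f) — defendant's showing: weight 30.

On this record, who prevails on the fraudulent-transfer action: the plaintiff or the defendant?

Stage 1 (plaintiff, proof to a near certainty, weight is at least 86): (a) 88 (defendant's 71 disregarded) ≥ 86 — meets; (b) 91 ≥ 86 — meets.
  The plaintiff carries Stage 1; the defendant now bears the burden.
Stage 2 (defendant, a substantially-more-likely showing, weight is at least 72): (c) 77 ≥ 72 — meets; (d) 73 ≥ 72 — meets.
  The defendant carries Stage 2; the plaintiff now bears the burden.
Stage 3 (plaintiff, a substantially-more-likely showing, weight is at least 72): (e) 66 (defendant's 88 disregarded) < 72 — fails; (f) 77 (defendant's 30 disregarded) ≥ 72 — meets.
  The plaintiff does not carry Stage 3.
The analysis ends at Stage 3; the defendant prevails.

defendant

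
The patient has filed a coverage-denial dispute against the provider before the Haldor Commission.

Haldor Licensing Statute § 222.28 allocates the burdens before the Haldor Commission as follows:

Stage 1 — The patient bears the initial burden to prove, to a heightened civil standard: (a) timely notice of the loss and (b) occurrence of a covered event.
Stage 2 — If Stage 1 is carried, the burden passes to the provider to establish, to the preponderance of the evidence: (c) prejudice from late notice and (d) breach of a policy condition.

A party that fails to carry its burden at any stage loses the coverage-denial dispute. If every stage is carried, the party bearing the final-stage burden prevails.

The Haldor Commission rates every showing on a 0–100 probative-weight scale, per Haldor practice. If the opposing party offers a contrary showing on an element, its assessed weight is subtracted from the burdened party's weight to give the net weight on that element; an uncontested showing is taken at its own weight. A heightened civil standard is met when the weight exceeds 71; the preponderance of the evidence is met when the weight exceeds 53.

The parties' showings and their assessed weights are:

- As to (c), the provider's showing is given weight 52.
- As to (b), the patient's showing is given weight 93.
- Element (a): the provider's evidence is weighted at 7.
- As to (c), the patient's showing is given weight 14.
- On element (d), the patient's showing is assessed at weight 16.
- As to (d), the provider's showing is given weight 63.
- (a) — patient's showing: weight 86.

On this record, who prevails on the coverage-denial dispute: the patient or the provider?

patient

At Stage 1 the patient must meet a heightened civil standard (weight exceeds 71): on (a) the weight is 86 less the opposing 7 gives net 79, > 71, so (a) meets the standard; on (b) the weight is 93, which does exceed 71, so (b) meets the standard.
  All elements met. The burden passes to the provider.
At Stage 2 the provider must meet the preponderance of the evidence (weight exceeds 53): on (c) the weight is 52 less the opposing 14 gives net 38, ≤ 53, so (c) does not meet the standard; on (d) the weight is 63 less the opposing 16 gives net 47, ≤ 53, so (d) does not meet the standard.
  The provider does not carry Stage 2.
So the patient prevails.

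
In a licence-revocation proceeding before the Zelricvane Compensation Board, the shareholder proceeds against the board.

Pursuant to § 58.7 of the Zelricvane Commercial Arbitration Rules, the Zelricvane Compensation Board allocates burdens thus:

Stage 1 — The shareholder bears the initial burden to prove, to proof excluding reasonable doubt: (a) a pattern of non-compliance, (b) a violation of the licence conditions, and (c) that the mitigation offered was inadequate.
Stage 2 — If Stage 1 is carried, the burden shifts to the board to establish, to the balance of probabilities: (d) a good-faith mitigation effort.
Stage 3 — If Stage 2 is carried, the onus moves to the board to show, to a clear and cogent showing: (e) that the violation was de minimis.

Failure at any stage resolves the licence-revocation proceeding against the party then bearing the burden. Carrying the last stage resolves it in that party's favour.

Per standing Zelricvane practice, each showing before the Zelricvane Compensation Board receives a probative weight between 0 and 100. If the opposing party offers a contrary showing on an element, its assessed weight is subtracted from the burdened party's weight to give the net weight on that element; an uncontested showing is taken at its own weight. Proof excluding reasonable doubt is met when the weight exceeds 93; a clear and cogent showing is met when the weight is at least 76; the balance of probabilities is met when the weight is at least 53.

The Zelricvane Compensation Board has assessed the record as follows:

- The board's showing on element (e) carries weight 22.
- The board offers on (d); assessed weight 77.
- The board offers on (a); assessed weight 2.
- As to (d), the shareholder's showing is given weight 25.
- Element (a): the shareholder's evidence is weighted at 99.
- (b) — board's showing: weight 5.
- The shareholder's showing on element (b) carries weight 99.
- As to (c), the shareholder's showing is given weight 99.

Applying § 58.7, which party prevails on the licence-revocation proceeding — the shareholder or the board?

At Stage 1 the shareholder must meet proof excluding reasonable doubt (weight exceeds 93): on (a) the weight is 99 less the opposing 2 gives net 97, > 93, so (a) meets the standard; on (b) the weight is 99 less the opposing 5 gives net 94, which does exceed 93, so (b) meets the standard; on (c) the weight is 99, > 93, so (c) meets the standard.
  The shareholder carries Stage 1; the board now bears the burden.
At Stage 2 the board must meet the balance of probabilities (weight is at least 53): on (d) the weight is 77 less the opposing 25 gives net 52, < 53, so (d) does not meet the standard.
  Stage 2 not carried; the board fails its burden.
The shareholder prevails.

shareholder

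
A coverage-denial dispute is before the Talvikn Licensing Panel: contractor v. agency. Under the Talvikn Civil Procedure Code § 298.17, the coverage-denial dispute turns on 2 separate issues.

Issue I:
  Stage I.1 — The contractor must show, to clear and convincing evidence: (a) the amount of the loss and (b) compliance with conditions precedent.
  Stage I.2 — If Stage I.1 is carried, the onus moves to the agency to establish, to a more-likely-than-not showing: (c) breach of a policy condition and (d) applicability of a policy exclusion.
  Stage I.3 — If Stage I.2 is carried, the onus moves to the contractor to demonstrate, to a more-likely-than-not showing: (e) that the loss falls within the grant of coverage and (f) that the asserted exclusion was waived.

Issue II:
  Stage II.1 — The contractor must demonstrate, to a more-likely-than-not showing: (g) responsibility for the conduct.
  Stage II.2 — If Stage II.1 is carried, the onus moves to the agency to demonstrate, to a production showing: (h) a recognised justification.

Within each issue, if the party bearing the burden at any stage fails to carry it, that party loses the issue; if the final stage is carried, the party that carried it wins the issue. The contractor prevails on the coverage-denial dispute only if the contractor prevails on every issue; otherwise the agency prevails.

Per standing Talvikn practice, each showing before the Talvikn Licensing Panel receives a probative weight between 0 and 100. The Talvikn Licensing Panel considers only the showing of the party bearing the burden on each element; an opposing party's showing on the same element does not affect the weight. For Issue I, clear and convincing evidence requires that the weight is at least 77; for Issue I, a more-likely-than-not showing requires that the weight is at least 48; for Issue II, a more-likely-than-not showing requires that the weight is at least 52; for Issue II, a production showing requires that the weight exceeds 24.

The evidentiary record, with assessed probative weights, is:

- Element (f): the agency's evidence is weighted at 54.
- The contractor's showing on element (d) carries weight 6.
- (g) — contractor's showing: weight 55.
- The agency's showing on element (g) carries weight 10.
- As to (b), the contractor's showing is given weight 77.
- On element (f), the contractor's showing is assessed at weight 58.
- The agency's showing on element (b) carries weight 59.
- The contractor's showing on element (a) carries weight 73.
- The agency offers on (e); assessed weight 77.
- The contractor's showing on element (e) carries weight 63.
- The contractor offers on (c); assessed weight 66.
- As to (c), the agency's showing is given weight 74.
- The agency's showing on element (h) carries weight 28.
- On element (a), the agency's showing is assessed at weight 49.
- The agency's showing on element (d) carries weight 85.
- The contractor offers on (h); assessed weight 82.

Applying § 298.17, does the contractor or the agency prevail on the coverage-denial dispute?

— Issue I —
Stage I.1 (contractor, clear and convincing evidence, weight is at least 77): (a) 73 (agency's 49 disregarded) < 77 — fails; (b) 77 (agency's 59 disregarded) ≥ 77 — meets.
  The contractor does not carry Stage I.1.
The analysis ends at Stage I.1; the agency prevails on this issue.
— Issue II —
Stage II.1 — burden on contractor; standard: a more-likely-than-not showing (weight is at least 52).
    (g): 55 (agency's 10 disregarded) ≥ 52 [met]
  Stage II.1 carried; the burden shifts to the agency.
Stage II.2 — burden on agency; standard: a production showing (weight exceeds 24).
    (h): 28 (contractor's 82 disregarded) > 24 [met]
  The agency carries the last stage.
All stages carried — the agency prevails on this issue.
Per-issue: Issue I → agency; Issue II → agency. The contractor must prevail on every issue; overall, the agency prevails.

agency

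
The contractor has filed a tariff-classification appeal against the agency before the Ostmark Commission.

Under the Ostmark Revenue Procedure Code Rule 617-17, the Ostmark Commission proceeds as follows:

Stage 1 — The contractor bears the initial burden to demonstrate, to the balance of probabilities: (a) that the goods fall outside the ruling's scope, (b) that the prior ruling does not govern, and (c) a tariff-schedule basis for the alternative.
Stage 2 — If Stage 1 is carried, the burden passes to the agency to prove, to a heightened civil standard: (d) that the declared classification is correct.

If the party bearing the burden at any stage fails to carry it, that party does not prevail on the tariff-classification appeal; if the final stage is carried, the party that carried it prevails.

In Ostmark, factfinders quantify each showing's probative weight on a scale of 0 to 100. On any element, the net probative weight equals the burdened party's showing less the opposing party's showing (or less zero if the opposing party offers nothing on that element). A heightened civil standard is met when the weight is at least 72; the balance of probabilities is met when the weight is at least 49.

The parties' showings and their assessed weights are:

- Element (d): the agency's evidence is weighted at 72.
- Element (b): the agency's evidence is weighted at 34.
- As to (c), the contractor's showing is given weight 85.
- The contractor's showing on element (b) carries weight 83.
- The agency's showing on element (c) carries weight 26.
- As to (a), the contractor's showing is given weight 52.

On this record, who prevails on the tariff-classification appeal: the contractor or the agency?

agency

At Stage 1 the contractor must meet the balance of probabilities (weight is at least 49): on (a) the weight is 52, which does reach 49, so (a) meets the standard; on (b) the weight is 83 less the opposing 34 gives net 49, ≥ 49, so (b) meets the standard; on (c) the weight is 85 less the opposing 26 gives net 59, ≥ 49, so (c) meets the standard.
  Stage 1 carried; the burden shifts to the agency.
At Stage 2 the agency must meet a heightened civil standard (weight is at least 72): on (d) the weight is 72, which does reach 72, so (d) meets the standard.
  The agency carries the last stage.
Every stage carried; the agency prevails.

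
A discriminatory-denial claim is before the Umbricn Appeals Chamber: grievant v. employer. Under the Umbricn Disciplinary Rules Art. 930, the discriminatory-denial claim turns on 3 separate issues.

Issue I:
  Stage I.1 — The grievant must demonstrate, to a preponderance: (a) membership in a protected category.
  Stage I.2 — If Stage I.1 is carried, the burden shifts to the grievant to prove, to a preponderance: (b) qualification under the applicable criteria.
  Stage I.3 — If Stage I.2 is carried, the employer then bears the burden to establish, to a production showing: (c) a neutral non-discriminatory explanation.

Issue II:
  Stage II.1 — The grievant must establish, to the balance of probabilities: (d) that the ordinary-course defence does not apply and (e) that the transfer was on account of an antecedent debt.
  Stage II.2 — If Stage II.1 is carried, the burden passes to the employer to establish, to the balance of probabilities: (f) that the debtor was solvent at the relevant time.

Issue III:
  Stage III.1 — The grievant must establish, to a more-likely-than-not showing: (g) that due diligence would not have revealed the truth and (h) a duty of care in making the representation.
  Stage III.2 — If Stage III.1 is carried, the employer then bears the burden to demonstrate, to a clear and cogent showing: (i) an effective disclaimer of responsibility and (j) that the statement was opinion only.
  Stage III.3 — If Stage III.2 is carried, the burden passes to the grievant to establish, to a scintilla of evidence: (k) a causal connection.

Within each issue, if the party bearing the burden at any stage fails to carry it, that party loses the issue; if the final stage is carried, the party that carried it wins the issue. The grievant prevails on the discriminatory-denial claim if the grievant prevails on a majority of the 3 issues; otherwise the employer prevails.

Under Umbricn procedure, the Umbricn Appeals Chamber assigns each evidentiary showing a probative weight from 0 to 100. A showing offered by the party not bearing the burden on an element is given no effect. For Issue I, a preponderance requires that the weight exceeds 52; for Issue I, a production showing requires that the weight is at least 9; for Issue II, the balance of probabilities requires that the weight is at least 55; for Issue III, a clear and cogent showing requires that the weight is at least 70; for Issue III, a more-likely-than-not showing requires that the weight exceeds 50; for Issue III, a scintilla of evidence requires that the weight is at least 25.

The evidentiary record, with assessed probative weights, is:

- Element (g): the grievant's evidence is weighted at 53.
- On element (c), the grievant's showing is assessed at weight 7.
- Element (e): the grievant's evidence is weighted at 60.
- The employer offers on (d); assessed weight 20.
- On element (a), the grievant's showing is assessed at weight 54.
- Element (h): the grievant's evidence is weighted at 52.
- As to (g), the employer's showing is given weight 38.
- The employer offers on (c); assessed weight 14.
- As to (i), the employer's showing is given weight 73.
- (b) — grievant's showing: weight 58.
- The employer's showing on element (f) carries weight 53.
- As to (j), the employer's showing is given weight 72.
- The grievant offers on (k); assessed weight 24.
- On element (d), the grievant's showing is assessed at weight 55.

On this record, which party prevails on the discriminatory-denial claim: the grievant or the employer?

— Issue I —
Stage I.1 (grievant, a preponderance, weight exceeds 52): (a) 54 > 52 — meets.
  All elements met. The grievant retains the burden for Stage I.2.
Stage I.2 (grievant, a preponderance, weight exceeds 52): (b) 58 > 52 — meets.
  All elements met. The burden passes to the employer.
Stage I.3 (employer, a production showing, weight is at least 9): (c) 14 (grievant's 7 disregarded) ≥ 9 — meets.
  Stage I.3 carried; the final stage is satisfied.
All stages carried — the employer prevails on this issue.
— Issue II —
Stage II.1 — burden on grievant; standard: the balance of probabilities (weight is at least 55).
    (d): 55 (employer's 20 disregarded) ≥ 55 [met]
    (e): 60 ≥ 55 [met]
  Stage II.1 carried; the burden shifts to the employer.
Stage II.2 — burden on employer; standard: the balance of probabilities (weight is at least 55).
    (f): 53 < 55 [not met]
  Not every element is met, so the employer fails to carry Stage II.2.
So the grievant prevails on this issue.
— Issue III —
Stage III.1 (grievant, a more-likely-than-not showing, weight exceeds 50): (g) 53 (employer's 38 disregarded) > 50 — meets; (h) 52 > 50 — meets.
  All elements met. The burden passes to the employer.
Stage III.2 (employer, a clear and cogent showing, weight is at least 70): (i) 73 ≥ 70 — meets; (j) 72 ≥ 70 — meets.
  Stage III.2 is satisfied; the onus moves to the grievant.
Stage III.3 (grievant, a scintilla of evidence, weight is at least 25): (k) 24 < 25 — fails.
  Not every element is met, so the grievant fails to carry Stage III.3.
So the employer prevails on this issue.
Per-issue: Issue I → employer; Issue II → grievant; Issue III → employer. The grievant must prevail on a majority of issues; overall, the employer prevails.

employer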